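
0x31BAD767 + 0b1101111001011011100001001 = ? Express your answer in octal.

0x31BAD767 = 0o6156553547 in octal.
0b1101111001011011100001001 = 0o157133411 in octal.
Add column by column in base 8, right to left:
  7+1 = 0 carry 1
  4+1+1 = 6
  5+4 = 1 carry 1
  3+3+1 = 7
  5+3 = 0 carry 1
  5+1+1 = 7
  6+7 = 5 carry 1
  5+5+1 = 3 carry 1
  1+1+1 = 3
  6+0 = 6

0o6335707160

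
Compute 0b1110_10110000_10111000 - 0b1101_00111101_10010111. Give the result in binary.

0b10111001100100001

Subtract column by column in base 2:
  0-1 → 1 (borrow)
  0-1-1 → 0 (borrow)
  0-1-1 → 0 (borrow)
  1-0-1 → 0
  1-1 → 0
  1-0 → 1
  0-0 → 0
  1-1 → 0
  0-1 → 1 (borrow)
  0-0-1 → 1 (borrow)
  0-1-1 → 0 (borrow)
  0-1-1 → 0 (borrow)
  1-1-1 → 1 (borrow)
  1-1-1 → 1 (borrow)
  0-0-1 → 1 (borrow)
  1-0-1 → 0
  0-1 → 1 (borrow)
  1-0-1 → 0
  1-1 → 0
  1-1 → 0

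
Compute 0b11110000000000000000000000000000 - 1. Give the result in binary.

The trailing 28 digits are 0, so subtracting 1 borrows through: they become 1 and the next digit up decrements.

0b11101111111111111111111111111111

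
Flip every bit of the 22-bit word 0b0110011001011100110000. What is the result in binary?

Invert each bit: 0110011001011100110000 → 1001100110100011001111.

0b1001100110100011001111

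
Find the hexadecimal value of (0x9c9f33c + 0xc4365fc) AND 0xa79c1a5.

0x2094120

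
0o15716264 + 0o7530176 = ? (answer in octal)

Add column by column in base 8, right to left:
  4+6 = 2 carry 1
  6+7+1 = 6 carry 1
  2+1+1 = 4
  6+0 = 6
  1+3 = 4
  7+5 = 4 carry 1
  5+7+1 = 5 carry 1
  1+0+1 = 2

0o25446462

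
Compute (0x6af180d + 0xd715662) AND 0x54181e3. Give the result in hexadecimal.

0x4000063

Add column by column in base 16, right to left:
  d+2 = f
  0+6 = 6
  8+6 = e
  1+5 = 6
  f+1 = 0 carry 1
  a+7+1 = 2 carry 1
  6+d+1 = 4 carry 1
  final carry 1
Sum = 0x14206e6f; now AND with 0x54181e3:
  1&0=0, 4&5=4, 2&4=0, 0&1=0, 6&8=0, e&1=0, 6&e=6, f&3=3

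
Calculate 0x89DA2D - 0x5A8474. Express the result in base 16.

0x2F55B9

Subtract column by column in base 16:
  D-4 → 9
  2-7 → B (borrow)
  A-4-1 → 5
  D-8 → 5
  9-A → F (borrow)
  8-5-1 → 2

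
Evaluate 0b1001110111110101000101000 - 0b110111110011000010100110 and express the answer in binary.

Subtract column by column in base 2:
  0-0 → 0
  0-1 → 1 (borrow)
  0-1-1 → 0 (borrow)
  1-0-1 → 0
  0-0 → 0
  1-1 → 0
  0-0 → 0
  0-1 → 1 (borrow)
  0-0-1 → 1 (borrow)
  1-0-1 → 0
  0-0 → 0
  1-0 → 1
  0-1 → 1 (borrow)
  1-1-1 → 1 (borrow)
  1-0-1 → 0
  1-0 → 1
  1-1 → 0
  1-1 → 0
  0-1 → 1 (borrow)
  1-1-1 → 1 (borrow)
  1-1-1 → 1 (borrow)
  1-0-1 → 0
  0-1 → 1 (borrow)
  0-1-1 → 0 (borrow)
  1-0-1 → 0

0b10111001011100110000010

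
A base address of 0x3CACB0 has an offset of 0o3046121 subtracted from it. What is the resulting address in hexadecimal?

0o3046121 = 0xC4C51 in hexadecimal.
Subtract column by column in base 16:
  0-1 → F (borrow)
  B-5-1 → 5
  C-C → 0
  A-4 → 6
  C-C → 0
  3-0 → 3

0x30605F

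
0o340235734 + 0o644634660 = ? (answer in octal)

Add column by column in base 8, right to left:
  4+0 = 4
  3+6 = 1 carry 1
  7+6+1 = 6 carry 1
  5+4+1 = 2 carry 1
  3+3+1 = 7
  2+6 = 0 carry 1
  0+4+1 = 5
  4+4 = 0 carry 1
  3+6+1 = 2 carry 1
  final carry 1

0o1205072614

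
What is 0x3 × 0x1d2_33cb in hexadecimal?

0x5769b61

Multiply each base-16 digit by 3, carrying:
  b×3 = 33 → write 1 carry 2
  c×3+2 = 38 → write 6 carry 2
  3×3+2 = 11 → write b
  3×3 = 9 → write 9
  2×3 = 6 → write 6
  d×3 = 39 → write 7 carry 2
  1×3+2 = 5 → write 5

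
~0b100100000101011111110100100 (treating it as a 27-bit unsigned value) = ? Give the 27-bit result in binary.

0b011011111010100000001011011

Invert each bit: 100100000101011111110100100 → 011011111010100000001011011.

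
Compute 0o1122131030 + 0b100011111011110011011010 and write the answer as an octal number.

0b100011111011110011011010 = 0o43736332 in octal.
Add column by column in base 8, right to left:
  0+2 = 2
  3+3 = 6
  0+3 = 3
  1+6 = 7
  3+3 = 6
  1+7 = 0 carry 1
  2+3+1 = 6
  2+4 = 6
  1+0 = 1
  1+0 = 1

0o1166067362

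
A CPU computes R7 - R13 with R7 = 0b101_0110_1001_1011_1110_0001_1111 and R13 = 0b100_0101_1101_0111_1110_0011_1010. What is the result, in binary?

0b1000011000011111111100101

Subtract column by column in base 2:
  1-0 → 1
  1-1 → 0
  1-0 → 1
  1-1 → 0
  1-1 → 0
  0-1 → 1 (borrow)
  0-0-1 → 1 (borrow)
  0-0-1 → 1 (borrow)
  0-0-1 → 1 (borrow)
  1-1-1 → 1 (borrow)
  1-1-1 → 1 (borrow)
  1-1-1 → 1 (borrow)
  1-1-1 → 1 (borrow)
  1-1-1 → 1 (borrow)
  0-1-1 → 0 (borrow)
  1-0-1 → 0
  1-1 → 0
  0-0 → 0
  0-1 → 1 (borrow)
  1-1-1 → 1 (borrow)
  0-1-1 → 0 (borrow)
  1-0-1 → 0
  1-1 → 0
  0-0 → 0
  1-0 → 1
  0-0 → 0
  1-1 → 0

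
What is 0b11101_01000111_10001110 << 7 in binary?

0b1110101000111100011100000000

Left shift by 7: append 7 zero bits.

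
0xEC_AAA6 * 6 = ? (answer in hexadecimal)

Multiply each base-16 digit by 6, carrying:
  6×6 = 36 → write 4 carry 2
  A×6+2 = 62 → write E carry 3
  A×6+3 = 63 → write F carry 3
  A×6+3 = 63 → write F carry 3
  C×6+3 = 75 → write B carry 4
  E×6+4 = 88 → write 8 carry 5
  remaining carry: 5

0x58BFFE4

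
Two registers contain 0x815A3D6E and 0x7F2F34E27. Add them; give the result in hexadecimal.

0x8744D8B95

Add column by column in base 16, right to left:
  E+7 = 5 carry 1
  6+2+1 = 9
  D+E = B carry 1
  3+4+1 = 8
  A+3 = D
  5+F = 4 carry 1
  1+2+1 = 4
  8+F = 7 carry 1
  0+7+1 = 8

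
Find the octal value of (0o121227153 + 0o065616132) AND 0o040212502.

0o100

Add column by column in base 8, right to left:
  3+2 = 5
  5+3 = 0 carry 1
  1+1+1 = 3
  7+6 = 5 carry 1
  2+1+1 = 4
  2+6 = 0 carry 1
  1+5+1 = 7
  2+6 = 0 carry 1
  1+0+1 = 2
Sum = 0o207045305; now AND with 0o040212502:
  2&0=0, 0&4=0, 7&0=0, 0&2=0, 4&1=0, 5&2=0, 3&5=1, 0&0=0, 5&2=0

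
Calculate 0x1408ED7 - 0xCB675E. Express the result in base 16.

0x752779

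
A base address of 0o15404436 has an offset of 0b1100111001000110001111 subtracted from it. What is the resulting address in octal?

0b1100111001000110001111 = 0o14710617 in octal.
Subtract column by column in base 8:
  6-7 → 7 (borrow)
  3-1-1 → 1
  4-6 → 6 (borrow)
  4-0-1 → 3
  0-1 → 7 (borrow)
  4-7-1 → 4 (borrow)
  5-4-1 → 0
  1-1 → 0

0o473617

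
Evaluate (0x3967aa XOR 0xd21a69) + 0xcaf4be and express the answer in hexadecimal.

0x1b67281

First 0x3967aa XOR 0xd21a69 = 0xeb7dc3.
Add column by column in base 16, right to left:
  3+e = 1 carry 1
  c+b+1 = 8 carry 1
  d+4+1 = 2 carry 1
  7+f+1 = 7 carry 1
  b+a+1 = 6 carry 1
  e+c+1 = b carry 1
  final carry 1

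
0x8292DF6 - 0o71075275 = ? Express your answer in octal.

0o721131471

0x8292DF6 = 0o1012226766 in octal.
Subtract column by column in base 8:
  6-5 → 1
  6-7 → 7 (borrow)
  7-2-1 → 4
  6-5 → 1
  2-7 → 3 (borrow)
  2-0-1 → 1
  2-1 → 1
  1-7 → 2 (borrow)
  0-0-1 → 7 (borrow)
  1-0-1 → 0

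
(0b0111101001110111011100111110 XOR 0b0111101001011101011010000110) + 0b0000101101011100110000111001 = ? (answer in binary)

First 0b0111101001110111011100111110 XOR 0b0111101001011101011010000110 = 0b0000000000101010000110111000.
Add column by column in base 2, right to left:
  0+1 = 1
  0+0 = 0
  0+0 = 0
  1+1 = 0 carry 1
  1+1+1 = 1 carry 1
  1+1+1 = 1 carry 1
  0+0+1 = 1
  1+0 = 1
  1+0 = 1
  0+0 = 0
  0+1 = 1
  0+1 = 1
  0+0 = 0
  1+0 = 1
  0+1 = 1
  1+1 = 0 carry 1
  0+1+1 = 0 carry 1
  1+0+1 = 0 carry 1
  0+1+1 = 0 carry 1
  0+0+1 = 1
  0+1 = 1
  0+1 = 1
  0+0 = 0
  0+1 = 1

0b101110000110110111110001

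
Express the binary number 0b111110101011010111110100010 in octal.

Group the bits in threes: 111 110 101 011 010 111 110 100 010 → 765327642.

0o765327642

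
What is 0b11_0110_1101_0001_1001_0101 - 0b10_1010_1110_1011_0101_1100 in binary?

0b10111110011000111001

Subtract column by column in base 2:
  1-0 → 1
  0-0 → 0
  1-1 → 0
  0-1 → 1 (borrow)
  1-1-1 → 1 (borrow)
  0-0-1 → 1 (borrow)
  0-1-1 → 0 (borrow)
  1-0-1 → 0
  1-1 → 0
  0-1 → 1 (borrow)
  0-0-1 → 1 (borrow)
  0-1-1 → 0 (borrow)
  1-0-1 → 0
  0-1 → 1 (borrow)
  1-1-1 → 1 (borrow)
  1-1-1 → 1 (borrow)
  0-0-1 → 1 (borrow)
  1-1-1 → 1 (borrow)
  1-0-1 → 0
  0-1 → 1 (borrow)
  1-0-1 → 0
  1-1 → 0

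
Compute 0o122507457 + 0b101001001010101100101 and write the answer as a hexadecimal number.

0o122507457 = 0x14a8f2f in hexadecimal.
0b101001001010101100101 = 0x149565 in hexadecimal.
Add column by column in base 16, right to left:
  f+5 = 4 carry 1
  2+6+1 = 9
  f+5 = 4 carry 1
  8+9+1 = 2 carry 1
  a+4+1 = f
  4+1 = 5
  1+0 = 1

0x15f2494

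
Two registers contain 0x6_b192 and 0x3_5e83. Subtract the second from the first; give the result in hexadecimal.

Subtract column by column in base 16:
  2-3 → f (borrow)
  9-8-1 → 0
  1-e → 3 (borrow)
  b-5-1 → 5
  6-3 → 3

0x3530f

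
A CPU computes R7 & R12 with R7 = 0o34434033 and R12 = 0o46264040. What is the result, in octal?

AND each oct digit independently (no carries):
  3&4=0, 4&6=4, 4&2=0, 3&6=2, 4&4=4, 0&0=0, 3&4=0, 3&0=0

0o04024000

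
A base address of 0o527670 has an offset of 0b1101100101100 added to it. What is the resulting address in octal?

0b1101100101100 = 0o15454 in octal.
Add column by column in base 8, right to left:
  0+4 = 4
  7+5 = 4 carry 1
  6+4+1 = 3 carry 1
  7+5+1 = 5 carry 1
  2+1+1 = 4
  5+0 = 5

0o545344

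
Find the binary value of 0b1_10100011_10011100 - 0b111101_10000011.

Subtract column by column in base 2:
  0-1 → 1 (borrow)
  0-1-1 → 0 (borrow)
  1-0-1 → 0
  1-0 → 1
  1-0 → 1
  0-0 → 0
  0-0 → 0
  1-1 → 0
  1-1 → 0
  1-0 → 1
  0-1 → 1 (borrow)
  0-1-1 → 0 (borrow)
  0-1-1 → 0 (borrow)
  1-1-1 → 1 (borrow)
  0-0-1 → 1 (borrow)
  1-0-1 → 0
  1-0 → 1

0b10110011000011001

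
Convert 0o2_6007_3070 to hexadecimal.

0x2C07638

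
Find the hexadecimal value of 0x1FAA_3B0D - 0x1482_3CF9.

Subtract column by column in base 16:
  D-9 → 4
  0-F → 1 (borrow)
  B-C-1 → E (borrow)
  3-3-1 → F (borrow)
  A-2-1 → 7
  A-8 → 2
  F-4 → B
  1-1 → 0

0xB27FE14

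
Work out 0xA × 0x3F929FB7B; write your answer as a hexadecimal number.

0x27BBA3D2CE

Multiply each base-16 digit by 10, carrying:
  B×10 = 110 → write E carry 6
  7×10+6 = 76 → write C carry 4
  B×10+4 = 114 → write 2 carry 7
  F×10+7 = 157 → write D carry 9
  9×10+9 = 99 → write 3 carry 6
  2×10+6 = 26 → write A carry 1
  9×10+1 = 91 → write B carry 5
  F×10+5 = 155 → write B carry 9
  3×10+9 = 39 → write 7 carry 2
  remaining carry: 2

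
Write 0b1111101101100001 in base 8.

Group the bits in threes: 001 111 101 101 100 001 → 175541.

0o175541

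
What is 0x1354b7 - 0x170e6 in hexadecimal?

0x11e3d1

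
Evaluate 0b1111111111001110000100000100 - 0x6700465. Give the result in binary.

0b1001100011001101110010011111

0x6700465 = 0b110011100000000010001100101 in binary.
Subtract column by column in base 2:
  0-1 → 1 (borrow)
  0-0-1 → 1 (borrow)
  1-1-1 → 1 (borrow)
  0-0-1 → 1 (borrow)
  0-0-1 → 1 (borrow)
  0-1-1 → 0 (borrow)
  0-1-1 → 0 (borrow)
  0-0-1 → 1 (borrow)
  1-0-1 → 0
  0-0 → 0
  0-1 → 1 (borrow)
  0-0-1 → 1 (borrow)
  0-0-1 → 1 (borrow)
  1-0-1 → 0
  1-0 → 1
  1-0 → 1
  0-0 → 0
  0-0 → 0
  1-0 → 1
  1-0 → 1
  1-1 → 0
  1-1 → 0
  1-1 → 0
  1-0 → 1
  1-0 → 1
  1-1 → 0
  1-1 → 0
  1-0 → 1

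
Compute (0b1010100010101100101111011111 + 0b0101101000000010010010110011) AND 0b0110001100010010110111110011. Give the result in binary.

0b1000000010000010010010

Add column by column in base 2, right to left:
  1+1 = 0 carry 1
  1+1+1 = 1 carry 1
  1+0+1 = 0 carry 1
  1+0+1 = 0 carry 1
  1+1+1 = 1 carry 1
  0+1+1 = 0 carry 1
  1+0+1 = 0 carry 1
  1+1+1 = 1 carry 1
  1+0+1 = 0 carry 1
  1+0+1 = 0 carry 1
  0+1+1 = 0 carry 1
  1+0+1 = 0 carry 1
  0+0+1 = 1
  0+1 = 1
  1+0 = 1
  1+0 = 1
  0+0 = 0
  1+0 = 1
  0+0 = 0
  1+0 = 1
  0+0 = 0
  0+1 = 1
  0+0 = 0
  1+1 = 0 carry 1
  0+1+1 = 0 carry 1
  1+0+1 = 0 carry 1
  0+1+1 = 0 carry 1
  1+0+1 = 0 carry 1
  final carry 1
Sum = 0b10000001010101111000010010010; now AND with 0b0110001100010010110111110011:
  10000001010101111000010010010
& 00110001100010010110111110011
= 00000001000000010000010010010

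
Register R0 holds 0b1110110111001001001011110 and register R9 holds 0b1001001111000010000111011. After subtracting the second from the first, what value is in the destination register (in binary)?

0b101101000000111000100011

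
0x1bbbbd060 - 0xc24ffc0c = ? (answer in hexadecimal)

0xf96bd454

Subtract column by column in base 16:
  0-c → 4 (borrow)
  6-0-1 → 5
  0-c → 4 (borrow)
  d-f-1 → d (borrow)
  b-f-1 → b (borrow)
  b-4-1 → 6
  b-2 → 9
  b-c → f (borrow)
  1-0-1 → 0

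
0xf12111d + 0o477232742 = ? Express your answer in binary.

0b10100000011110100011011111111

0xf12111d = 0b1111000100100001000100011101 in binary.
0o477232742 = 0b100111111010011010111100010 in binary.
Add column by column in base 2, right to left:
  1+0 = 1
  0+1 = 1
  1+0 = 1
  1+0 = 1
  1+0 = 1
  0+1 = 1
  0+1 = 1
  0+1 = 1
  1+1 = 0 carry 1
  0+0+1 = 1
  0+1 = 1
  0+0 = 0
  1+1 = 0 carry 1
  0+1+1 = 0 carry 1
  0+0+1 = 1
  0+0 = 0
  0+1 = 1
  1+0 = 1
  0+1 = 1
  0+1 = 1
  1+1 = 0 carry 1
  0+1+1 = 0 carry 1
  0+1+1 = 0 carry 1
  0+1+1 = 0 carry 1
  1+0+1 = 0 carry 1
  1+0+1 = 0 carry 1
  1+1+1 = 1 carry 1
  1+0+1 = 0 carry 1
  final carry 1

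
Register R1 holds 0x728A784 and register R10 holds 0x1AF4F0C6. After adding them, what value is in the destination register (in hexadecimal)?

0x221D984A

Add column by column in base 16, right to left:
  4+6 = A
  8+C = 4 carry 1
  7+0+1 = 8
  A+F = 9 carry 1
  8+4+1 = D
  2+F = 1 carry 1
  7+A+1 = 2 carry 1
  0+1+1 = 2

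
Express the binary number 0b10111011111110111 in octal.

0o273767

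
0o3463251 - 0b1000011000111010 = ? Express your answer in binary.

0b11011110000001101111

0o3463251 = 0b11100110011010101001 in binary.
Subtract column by column in base 2:
  1-0 → 1
  0-1 → 1 (borrow)
  0-0-1 → 1 (borrow)
  1-1-1 → 1 (borrow)
  0-1-1 → 0 (borrow)
  1-1-1 → 1 (borrow)
  0-0-1 → 1 (borrow)
  1-0-1 → 0
  0-0 → 0
  1-1 → 0
  1-1 → 0
  0-0 → 0
  0-0 → 0
  1-0 → 1
  1-0 → 1
  0-1 → 1 (borrow)
  0-0-1 → 1 (borrow)
  1-0-1 → 0
  1-0 → 1
  1-0 → 1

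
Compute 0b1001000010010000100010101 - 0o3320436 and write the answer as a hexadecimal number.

0b1001000010010000100010101 = 0x1212115 in hexadecimal.
0o3320436 = 0xDA11E in hexadecimal.
Subtract column by column in base 16:
  5-E → 7 (borrow)
  1-1-1 → F (borrow)
  1-1-1 → F (borrow)
  2-A-1 → 7 (borrow)
  1-D-1 → 3 (borrow)
  2-0-1 → 1
  1-0 → 1

0x1137FF7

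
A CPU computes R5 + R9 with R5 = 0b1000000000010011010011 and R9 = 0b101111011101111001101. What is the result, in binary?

0b1101111100000010100000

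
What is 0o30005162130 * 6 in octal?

0o220037255020

Multiply each base-8 digit by 6, carrying:
  0×6 = 0 → write 0
  3×6 = 18 → write 2 carry 2
  1×6+2 = 8 → write 0 carry 1
  2×6+1 = 13 → write 5 carry 1
  6×6+1 = 37 → write 5 carry 4
  1×6+4 = 10 → write 2 carry 1
  5×6+1 = 31 → write 7 carry 3
  0×6+3 = 3 → write 3
  0×6 = 0 → write 0
  0×6 = 0 → write 0
  3×6 = 18 → write 2 carry 2
  remaining carry: 2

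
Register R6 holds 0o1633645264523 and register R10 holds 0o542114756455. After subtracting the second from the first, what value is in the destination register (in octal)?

0o1071530306046

Subtract column by column in base 8:
  3-5 → 6 (borrow)
  2-5-1 → 4 (borrow)
  5-4-1 → 0
  4-6 → 6 (borrow)
  6-5-1 → 0
  2-7 → 3 (borrow)
  5-4-1 → 0
  4-1 → 3
  6-1 → 5
  3-2 → 1
  3-4 → 7 (borrow)
  6-5-1 → 0
  1-0 → 1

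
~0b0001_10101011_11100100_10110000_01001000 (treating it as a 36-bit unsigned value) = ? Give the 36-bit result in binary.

Invert each bit: 000110101011111001001011000001001000 → 111001010100000110110100111110110111.

0b111001010100000110110100111110110111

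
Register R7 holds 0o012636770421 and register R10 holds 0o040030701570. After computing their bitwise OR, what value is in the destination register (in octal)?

OR each oct digit independently (no carries):
  0|0=0, 1|4=5, 2|0=2, 6|0=6, 3|3=3, 6|0=6, 7|7=7, 7|0=7, 0|1=1, 4|5=5, 2|7=7, 1|0=1

0o052636771571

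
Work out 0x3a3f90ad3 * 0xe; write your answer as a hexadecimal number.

Multiply each base-16 digit by 14, carrying:
  3×14 = 42 → write a carry 2
  d×14+2 = 184 → write 8 carry 11
  a×14+11 = 151 → write 7 carry 9
  0×14+9 = 9 → write 9
  9×14 = 126 → write e carry 7
  f×14+7 = 217 → write 9 carry 13
  3×14+13 = 55 → write 7 carry 3
  a×14+3 = 143 → write f carry 8
  3×14+8 = 50 → write 2 carry 3
  remaining carry: 3

0x32f79e978a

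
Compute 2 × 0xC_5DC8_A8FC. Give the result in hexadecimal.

Multiply each base-16 digit by 2, carrying:
  C×2 = 24 → write 8 carry 1
  F×2+1 = 31 → write F carry 1
  8×2+1 = 17 → write 1 carry 1
  A×2+1 = 21 → write 5 carry 1
  8×2+1 = 17 → write 1 carry 1
  C×2+1 = 25 → write 9 carry 1
  D×2+1 = 27 → write B carry 1
  5×2+1 = 11 → write B
  C×2 = 24 → write 8 carry 1
  remaining carry: 1

0x18BB9151F8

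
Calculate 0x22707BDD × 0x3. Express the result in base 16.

0x67517397

Multiply each base-16 digit by 3, carrying:
  D×3 = 39 → write 7 carry 2
  D×3+2 = 41 → write 9 carry 2
  B×3+2 = 35 → write 3 carry 2
  7×3+2 = 23 → write 7 carry 1
  0×3+1 = 1 → write 1
  7×3 = 21 → write 5 carry 1
  2×3+1 = 7 → write 7
  2×3 = 6 → write 6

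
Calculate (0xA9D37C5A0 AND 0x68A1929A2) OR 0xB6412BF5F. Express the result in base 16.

0xA9D37C5A0 AND 0x68A1929A2 = 0x2881101A0.
Then OR with 0xB6412BF5F.

0xBEC13BFFF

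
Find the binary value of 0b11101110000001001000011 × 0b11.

Multiply each base-2 digit by 3, carrying:
  1×3 = 3 → write 1 carry 1
  1×3+1 = 4 → write 0 carry 2
  0×3+2 = 2 → write 0 carry 1
  0×3+1 = 1 → write 1
  0×3 = 0 → write 0
  0×3 = 0 → write 0
  1×3 = 3 → write 1 carry 1
  0×3+1 = 1 → write 1
  0×3 = 0 → write 0
  1×3 = 3 → write 1 carry 1
  0×3+1 = 1 → write 1
  0×3 = 0 → write 0
  0×3 = 0 → write 0
  0×3 = 0 → write 0
  0×3 = 0 → write 0
  0×3 = 0 → write 0
  1×3 = 3 → write 1 carry 1
  1×3+1 = 4 → write 0 carry 2
  1×3+2 = 5 → write 1 carry 2
  0×3+2 = 2 → write 0 carry 1
  1×3+1 = 4 → write 0 carry 2
  1×3+2 = 5 → write 1 carry 2
  1×3+2 = 5 → write 1 carry 2
  remaining carry: 10

0b1011001010000011011001001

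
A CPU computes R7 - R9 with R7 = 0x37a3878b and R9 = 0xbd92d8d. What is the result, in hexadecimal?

0x2bca59fe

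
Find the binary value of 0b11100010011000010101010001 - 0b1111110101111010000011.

0b11010010100010011011001110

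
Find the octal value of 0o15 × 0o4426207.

0o73041333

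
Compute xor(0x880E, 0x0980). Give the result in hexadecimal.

0x818E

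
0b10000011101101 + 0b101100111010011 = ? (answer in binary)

Add column by column in base 2, right to left:
  1+1 = 0 carry 1
  0+1+1 = 0 carry 1
  1+0+1 = 0 carry 1
  1+0+1 = 0 carry 1
  0+1+1 = 0 carry 1
  1+0+1 = 0 carry 1
  1+1+1 = 1 carry 1
  1+1+1 = 1 carry 1
  0+1+1 = 0 carry 1
  0+0+1 = 1
  0+0 = 0
  0+1 = 1
  0+1 = 1
  1+0 = 1
  0+1 = 1

0b111101011000000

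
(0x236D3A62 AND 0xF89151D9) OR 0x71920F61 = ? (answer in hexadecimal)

0x71931F61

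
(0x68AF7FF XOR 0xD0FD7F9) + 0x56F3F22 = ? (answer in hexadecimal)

0x10F45F28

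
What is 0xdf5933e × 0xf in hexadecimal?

0xd163a0a2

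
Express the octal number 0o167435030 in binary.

0b1110111100011101000011000

Each octal digit is 3 bits: 1=001 6=110 7=111 4=100 3=011 5=101 0=000 3=011 0=000.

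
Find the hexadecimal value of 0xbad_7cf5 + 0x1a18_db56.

0x25c6584b

Add column by column in base 16, right to left:
  5+6 = b
  f+5 = 4 carry 1
  c+b+1 = 8 carry 1
  7+d+1 = 5 carry 1
  d+8+1 = 6 carry 1
  a+1+1 = c
  b+a = 5 carry 1
  0+1+1 = 2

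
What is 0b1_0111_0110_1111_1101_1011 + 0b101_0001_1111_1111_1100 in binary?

Add column by column in base 2, right to left:
  1+0 = 1
  1+0 = 1
  0+1 = 1
  1+1 = 0 carry 1
  1+1+1 = 1 carry 1
  0+1+1 = 0 carry 1
  1+1+1 = 1 carry 1
  1+1+1 = 1 carry 1
  1+1+1 = 1 carry 1
  1+1+1 = 1 carry 1
  1+1+1 = 1 carry 1
  1+1+1 = 1 carry 1
  0+1+1 = 0 carry 1
  1+0+1 = 0 carry 1
  1+0+1 = 0 carry 1
  0+0+1 = 1
  1+1 = 0 carry 1
  1+0+1 = 0 carry 1
  1+1+1 = 1 carry 1
  0+0+1 = 1
  1+0 = 1

0b111001000111111010111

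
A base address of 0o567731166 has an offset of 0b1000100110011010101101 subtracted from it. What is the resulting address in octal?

0b1000100110011010101101 = 0o10463255 in octal.
Subtract column by column in base 8:
  6-5 → 1
  6-5 → 1
  1-2 → 7 (borrow)
  1-3-1 → 5 (borrow)
  3-6-1 → 4 (borrow)
  7-4-1 → 2
  7-0 → 7
  6-1 → 5
  5-0 → 5

0o557245711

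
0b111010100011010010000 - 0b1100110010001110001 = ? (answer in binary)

0b101101110001000011111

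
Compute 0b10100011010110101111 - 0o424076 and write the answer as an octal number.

0b10100011010110101111 = 0o2432657 in octal.
Subtract column by column in base 8:
  7-6 → 1
  5-7 → 6 (borrow)
  6-0-1 → 5
  2-4 → 6 (borrow)
  3-2-1 → 0
  4-4 → 0
  2-0 → 2

0o2006561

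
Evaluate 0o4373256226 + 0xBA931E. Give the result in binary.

0o4373256226 = 0b100011111011010101110010010110 in binary.
0xBA931E = 0b101110101001001100011110 in binary.
Add column by column in base 2, right to left:
  0+0 = 0
  1+1 = 0 carry 1
  1+1+1 = 1 carry 1
  0+1+1 = 0 carry 1
  1+1+1 = 1 carry 1
  0+0+1 = 1
  0+0 = 0
  1+0 = 1
  0+1 = 1
  0+1 = 1
  1+0 = 1
  1+0 = 1
  1+1 = 0 carry 1
  0+0+1 = 1
  1+0 = 1
  0+1 = 1
  1+0 = 1
  0+1 = 1
  1+0 = 1
  1+1 = 0 carry 1
  0+1+1 = 0 carry 1
  1+1+1 = 1 carry 1
  1+0+1 = 0 carry 1
  1+1+1 = 1 carry 1
  1+0+1 = 0 carry 1
  1+0+1 = 0 carry 1
  0+0+1 = 1
  0+0 = 0
  0+0 = 0
  1+0 = 1

0b100100101001111110111110110100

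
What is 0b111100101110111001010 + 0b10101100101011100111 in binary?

0b1010010010100010110001

Add column by column in base 2, right to left:
  0+1 = 1
  1+1 = 0 carry 1
  0+1+1 = 0 carry 1
  1+0+1 = 0 carry 1
  0+0+1 = 1
  0+1 = 1
  1+1 = 0 carry 1
  1+1+1 = 1 carry 1
  1+0+1 = 0 carry 1
  0+1+1 = 0 carry 1
  1+0+1 = 0 carry 1
  1+1+1 = 1 carry 1
  1+0+1 = 0 carry 1
  0+0+1 = 1
  1+1 = 0 carry 1
  0+1+1 = 0 carry 1
  0+0+1 = 1
  1+1 = 0 carry 1
  1+0+1 = 0 carry 1
  1+1+1 = 1 carry 1
  1+0+1 = 0 carry 1
  final carry 1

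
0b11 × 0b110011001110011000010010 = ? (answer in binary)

0b10011001101011001000110110

Multiply each base-2 digit by 3, carrying:
  0×3 = 0 → write 0
  1×3 = 3 → write 1 carry 1
  0×3+1 = 1 → write 1
  0×3 = 0 → write 0
  1×3 = 3 → write 1 carry 1
  0×3+1 = 1 → write 1
  0×3 = 0 → write 0
  0×3 = 0 → write 0
  0×3 = 0 → write 0
  1×3 = 3 → write 1 carry 1
  1×3+1 = 4 → write 0 carry 2
  0×3+2 = 2 → write 0 carry 1
  0×3+1 = 1 → write 1
  1×3 = 3 → write 1 carry 1
  1×3+1 = 4 → write 0 carry 2
  1×3+2 = 5 → write 1 carry 2
  0×3+2 = 2 → write 0 carry 1
  0×3+1 = 1 → write 1
  1×3 = 3 → write 1 carry 1
  1×3+1 = 4 → write 0 carry 2
  0×3+2 = 2 → write 0 carry 1
  0×3+1 = 1 → write 1
  1×3 = 3 → write 1 carry 1
  1×3+1 = 4 → write 0 carry 2
  remaining carry: 10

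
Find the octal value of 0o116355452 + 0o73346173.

0o211723645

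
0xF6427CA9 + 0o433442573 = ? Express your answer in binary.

0b11111010101100001100001000100100

0xF6427CA9 = 0b11110110010000100111110010101001 in binary.
0o433442573 = 0b100011011100100010101111011 in binary.
Add column by column in base 2, right to left:
  1+1 = 0 carry 1
  0+1+1 = 0 carry 1
  0+0+1 = 1
  1+1 = 0 carry 1
  0+1+1 = 0 carry 1
  1+1+1 = 1 carry 1
  0+1+1 = 0 carry 1
  1+0+1 = 0 carry 1
  0+1+1 = 0 carry 1
  0+0+1 = 1
  1+1 = 0 carry 1
  1+0+1 = 0 carry 1
  1+0+1 = 0 carry 1
  1+0+1 = 0 carry 1
  1+1+1 = 1 carry 1
  0+0+1 = 1
  0+0 = 0
  1+1 = 0 carry 1
  0+1+1 = 0 carry 1
  0+1+1 = 0 carry 1
  0+0+1 = 1
  0+1 = 1
  1+1 = 0 carry 1
  0+0+1 = 1
  0+0 = 0
  1+0 = 1
  1+1 = 0 carry 1
  0+0+1 = 1
  1+0 = 1
  1+0 = 1
  1+0 = 1
  1+0 = 1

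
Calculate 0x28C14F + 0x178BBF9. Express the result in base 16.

0x1A17D48

Add column by column in base 16, right to left:
  F+9 = 8 carry 1
  4+F+1 = 4 carry 1
  1+B+1 = D
  C+B = 7 carry 1
  8+8+1 = 1 carry 1
  2+7+1 = A
  0+1 = 1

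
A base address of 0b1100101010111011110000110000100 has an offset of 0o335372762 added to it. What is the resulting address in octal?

0o15064753566

0b1100101010111011110000110000100 = 0o14527360604 in octal.
Add column by column in base 8, right to left:
  4+2 = 6
  0+6 = 6
  6+7 = 5 carry 1
  0+2+1 = 3
  6+7 = 5 carry 1
  3+3+1 = 7
  7+5 = 4 carry 1
  2+3+1 = 6
  5+3 = 0 carry 1
  4+0+1 = 5
  1+0 = 1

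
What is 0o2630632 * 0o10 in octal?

0o26306320

Multiply each base-8 digit by 8, carrying:
  2×8 = 16 → write 0 carry 2
  3×8+2 = 26 → write 2 carry 3
  6×8+3 = 51 → write 3 carry 6
  0×8+6 = 6 → write 6
  3×8 = 24 → write 0 carry 3
  6×8+3 = 51 → write 3 carry 6
  2×8+6 = 22 → write 6 carry 2
  remaining carry: 2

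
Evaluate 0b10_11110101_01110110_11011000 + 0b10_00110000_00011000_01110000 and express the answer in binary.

0b101001001011000111101001000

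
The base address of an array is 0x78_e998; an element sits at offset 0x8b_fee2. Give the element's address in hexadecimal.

Add column by column in base 16, right to left:
  8+2 = a
  9+e = 7 carry 1
  9+e+1 = 8 carry 1
  e+f+1 = e carry 1
  8+b+1 = 4 carry 1
  7+8+1 = 0 carry 1
  final carry 1

0x104e87a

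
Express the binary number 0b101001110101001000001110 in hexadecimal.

0xA7520E

Group the bits into nibbles: 1010 0111 0101 0010 0000 1110 → A7520E.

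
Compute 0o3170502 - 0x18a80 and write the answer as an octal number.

0o2663302

0x18a80 = 0o305200 in octal.
Subtract column by column in base 8:
  2-0 → 2
  0-0 → 0
  5-2 → 3
  0-5 → 3 (borrow)
  7-0-1 → 6
  1-3 → 6 (borrow)
  3-0-1 → 2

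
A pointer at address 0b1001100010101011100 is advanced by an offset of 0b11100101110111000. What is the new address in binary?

Add column by column in base 2, right to left:
  0+0 = 0
  0+0 = 0
  1+0 = 1
  1+1 = 0 carry 1
  1+1+1 = 1 carry 1
  0+1+1 = 0 carry 1
  1+0+1 = 0 carry 1
  0+1+1 = 0 carry 1
  1+1+1 = 1 carry 1
  0+1+1 = 0 carry 1
  1+0+1 = 0 carry 1
  0+1+1 = 0 carry 1
  0+0+1 = 1
  0+0 = 0
  1+1 = 0 carry 1
  1+1+1 = 1 carry 1
  0+1+1 = 0 carry 1
  0+0+1 = 1
  1+0 = 1

0b1101001000100010100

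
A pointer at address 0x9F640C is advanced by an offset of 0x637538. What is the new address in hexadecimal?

Add column by column in base 16, right to left:
  C+8 = 4 carry 1
  0+3+1 = 4
  4+5 = 9
  6+7 = D
  F+3 = 2 carry 1
  9+6+1 = 0 carry 1
  final carry 1

0x102D944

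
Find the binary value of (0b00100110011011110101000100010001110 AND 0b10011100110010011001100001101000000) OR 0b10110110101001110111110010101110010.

0b10110110111011110111110010101110010

0b00100110011011110101000100010001110 AND 0b10011100110010011001100001101000000 = 0b00000100010010010001000000000000000.
Then OR with 0b10110110101001110111110010101110010.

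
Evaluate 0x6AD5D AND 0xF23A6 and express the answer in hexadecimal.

AND each hex digit independently (no carries):
  6&F=6, A&2=2, D&3=1, 5&A=0, D&6=4

0x62104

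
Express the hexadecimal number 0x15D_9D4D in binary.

Expand each hex digit to 4 bits: 1=0001 5=0101 D=1101 9=1001 D=1101 4=0100 D=1101.

0b1010111011001110101001101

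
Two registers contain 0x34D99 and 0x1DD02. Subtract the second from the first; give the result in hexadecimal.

Subtract column by column in base 16:
  9-2 → 7
  9-0 → 9
  D-D → 0
  4-D → 7 (borrow)
  3-1-1 → 1

0x17097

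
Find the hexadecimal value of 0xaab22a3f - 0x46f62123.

Subtract column by column in base 16:
  f-3 → c
  3-2 → 1
  a-1 → 9
  2-2 → 0
  2-6 → c (borrow)
  b-f-1 → b (borrow)
  a-6-1 → 3
  a-4 → 6

0x63bc091c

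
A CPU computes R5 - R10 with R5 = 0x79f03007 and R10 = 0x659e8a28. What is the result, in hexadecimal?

Subtract column by column in base 16:
  7-8 → f (borrow)
  0-2-1 → d (borrow)
  0-a-1 → 5 (borrow)
  3-8-1 → a (borrow)
  0-e-1 → 1 (borrow)
  f-9-1 → 5
  9-5 → 4
  7-6 → 1

0x1451a5df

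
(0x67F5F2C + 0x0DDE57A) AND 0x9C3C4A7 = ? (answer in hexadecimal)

Add column by column in base 16, right to left:
  C+A = 6 carry 1
  2+7+1 = A
  F+5 = 4 carry 1
  5+E+1 = 4 carry 1
  F+D+1 = D carry 1
  7+D+1 = 5 carry 1
  6+0+1 = 7
Sum = 0x75D44A6; now AND with 0x9C3C4A7:
  7&9=1, 5&C=4, D&3=1, 4&C=4, 4&4=4, A&A=A, 6&7=6

0x14144A6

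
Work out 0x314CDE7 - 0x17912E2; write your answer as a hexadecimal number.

Subtract column by column in base 16:
  7-2 → 5
  E-E → 0
  D-2 → B
  C-1 → B
  4-9 → B (borrow)
  1-7-1 → 9 (borrow)
  3-1-1 → 1

0x19BBB05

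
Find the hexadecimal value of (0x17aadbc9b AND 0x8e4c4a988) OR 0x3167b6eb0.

0x376ffeeb8

0x17aadbc9b AND 0x8e4c4a988 = 0x06084a888.
Then OR with 0x3167b6eb0.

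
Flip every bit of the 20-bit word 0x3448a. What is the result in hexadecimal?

0xcbb75

Each hex digit d becomes f−d:
  3→c, 4→b, 4→b, 8→7, a→5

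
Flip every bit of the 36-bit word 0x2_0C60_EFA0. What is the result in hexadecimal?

Each hex digit d becomes F−d:
  2→D, 0→F, C→3, 6→9, 0→F, E→1, F→0, A→5, 0→F

0xDF39F105F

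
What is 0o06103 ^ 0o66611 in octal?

XOR each oct digit independently (no carries):
  0^6=6, 6^6=0, 1^6=7, 0^1=1, 3^1=2

0o60712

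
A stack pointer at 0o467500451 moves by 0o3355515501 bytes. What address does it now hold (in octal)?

0o4045216152

Add column by column in base 8, right to left:
  1+1 = 2
  5+0 = 5
  4+5 = 1 carry 1
  0+5+1 = 6
  0+1 = 1
  5+5 = 2 carry 1
  7+5+1 = 5 carry 1
  6+5+1 = 4 carry 1
  4+3+1 = 0 carry 1
  0+3+1 = 4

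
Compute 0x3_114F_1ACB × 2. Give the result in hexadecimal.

Multiply each base-16 digit by 2, carrying:
  B×2 = 22 → write 6 carry 1
  C×2+1 = 25 → write 9 carry 1
  A×2+1 = 21 → write 5 carry 1
  1×2+1 = 3 → write 3
  F×2 = 30 → write E carry 1
  4×2+1 = 9 → write 9
  1×2 = 2 → write 2
  1×2 = 2 → write 2
  3×2 = 6 → write 6

0x6229E3596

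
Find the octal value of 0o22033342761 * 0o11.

0o242366772571

Multiply each base-8 digit by 9, carrying:
  1×9 = 9 → write 1 carry 1
  6×9+1 = 55 → write 7 carry 6
  7×9+6 = 69 → write 5 carry 8
  2×9+8 = 26 → write 2 carry 3
  4×9+3 = 39 → write 7 carry 4
  3×9+4 = 31 → write 7 carry 3
  3×9+3 = 30 → write 6 carry 3
  3×9+3 = 30 → write 6 carry 3
  0×9+3 = 3 → write 3
  2×9 = 18 → write 2 carry 2
  2×9+2 = 20 → write 4 carry 2
  remaining carry: 2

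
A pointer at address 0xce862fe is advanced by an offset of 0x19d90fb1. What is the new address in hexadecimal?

Add column by column in base 16, right to left:
  e+1 = f
  f+b = a carry 1
  2+f+1 = 2 carry 1
  6+0+1 = 7
  8+9 = 1 carry 1
  e+d+1 = c carry 1
  c+9+1 = 6 carry 1
  0+1+1 = 2

0x26c172af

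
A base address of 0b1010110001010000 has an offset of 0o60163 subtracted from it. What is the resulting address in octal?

0o45735

0b1010110001010000 = 0o126120 in octal.
Subtract column by column in base 8:
  0-3 → 5 (borrow)
  2-6-1 → 3 (borrow)
  1-1-1 → 7 (borrow)
  6-0-1 → 5
  2-6 → 4 (borrow)
  1-0-1 → 0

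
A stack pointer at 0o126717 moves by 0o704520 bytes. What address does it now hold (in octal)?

Add column by column in base 8, right to left:
  7+0 = 7
  1+2 = 3
  7+5 = 4 carry 1
  6+4+1 = 3 carry 1
  2+0+1 = 3
  1+7 = 0 carry 1
  final carry 1

0o1033437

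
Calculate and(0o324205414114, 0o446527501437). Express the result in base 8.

0o004005400014

AND each oct digit independently (no carries):
  3&4=0, 2&4=0, 4&6=4, 2&5=0, 0&2=0, 5&7=5, 4&5=4, 1&0=0, 4&1=0, 1&4=0, 1&3=1, 4&7=4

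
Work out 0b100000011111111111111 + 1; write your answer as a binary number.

The trailing 14 digits are 1 (max in base 2), so adding 1 cascades: they roll to 0 and the next digit up increments.

0b100000100000000000000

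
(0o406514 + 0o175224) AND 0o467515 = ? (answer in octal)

Add column by column in base 8, right to left:
  4+4 = 0 carry 1
  1+2+1 = 4
  5+2 = 7
  6+5 = 3 carry 1
  0+7+1 = 0 carry 1
  4+1+1 = 6
Sum = 0o603740; now AND with 0o467515:
  6&4=4, 0&6=0, 3&7=3, 7&5=5, 4&1=0, 0&5=0

0o403500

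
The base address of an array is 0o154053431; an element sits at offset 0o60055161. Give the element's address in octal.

0o234130612

Add column by column in base 8, right to left:
  1+1 = 2
  3+6 = 1 carry 1
  4+1+1 = 6
  3+5 = 0 carry 1
  5+5+1 = 3 carry 1
  0+0+1 = 1
  4+0 = 4
  5+6 = 3 carry 1
  1+0+1 = 2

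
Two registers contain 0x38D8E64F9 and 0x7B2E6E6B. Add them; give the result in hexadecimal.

0x408BCD364

Add column by column in base 16, right to left:
  9+B = 4 carry 1
  F+6+1 = 6 carry 1
  4+E+1 = 3 carry 1
  6+6+1 = D
  E+E = C carry 1
  8+2+1 = B
  D+B = 8 carry 1
  8+7+1 = 0 carry 1
  3+0+1 = 4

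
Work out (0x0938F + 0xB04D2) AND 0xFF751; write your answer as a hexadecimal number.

0xB9041

Add column by column in base 16, right to left:
  F+2 = 1 carry 1
  8+D+1 = 6 carry 1
  3+4+1 = 8
  9+0 = 9
  0+B = B
Sum = 0xB9861; now AND with 0xFF751:
  B&F=B, 9&F=9, 8&7=0, 6&5=4, 1&1=1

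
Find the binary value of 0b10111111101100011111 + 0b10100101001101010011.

Add column by column in base 2, right to left:
  1+1 = 0 carry 1
  1+1+1 = 1 carry 1
  1+0+1 = 0 carry 1
  1+0+1 = 0 carry 1
  1+1+1 = 1 carry 1
  0+0+1 = 1
  0+1 = 1
  0+0 = 0
  1+1 = 0 carry 1
  1+1+1 = 1 carry 1
  0+0+1 = 1
  1+0 = 1
  1+1 = 0 carry 1
  1+0+1 = 0 carry 1
  1+1+1 = 1 carry 1
  1+0+1 = 0 carry 1
  1+0+1 = 0 carry 1
  1+1+1 = 1 carry 1
  0+0+1 = 1
  1+1 = 0 carry 1
  final carry 1

0b101100100111001110010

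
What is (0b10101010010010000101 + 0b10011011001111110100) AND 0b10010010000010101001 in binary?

Add column by column in base 2, right to left:
  1+0 = 1
  0+0 = 0
  1+1 = 0 carry 1
  0+0+1 = 1
  0+1 = 1
  0+1 = 1
  0+1 = 1
  1+1 = 0 carry 1
  0+1+1 = 0 carry 1
  0+1+1 = 0 carry 1
  1+0+1 = 0 carry 1
  0+0+1 = 1
  0+1 = 1
  1+1 = 0 carry 1
  0+0+1 = 1
  1+1 = 0 carry 1
  0+1+1 = 0 carry 1
  1+0+1 = 0 carry 1
  0+0+1 = 1
  1+1 = 0 carry 1
  final carry 1
Sum = 0b101000101100001111001; now AND with 0b10010010000010101001:
  101000101100001111001
& 010010010000010101001
= 000000000000000101001

0b101001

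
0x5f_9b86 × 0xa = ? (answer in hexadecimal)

0x3bc133c

Multiply each base-16 digit by 10, carrying:
  6×10 = 60 → write c carry 3
  8×10+3 = 83 → write 3 carry 5
  b×10+5 = 115 → write 3 carry 7
  9×10+7 = 97 → write 1 carry 6
  f×10+6 = 156 → write c carry 9
  5×10+9 = 59 → write b carry 3
  remaining carry: 3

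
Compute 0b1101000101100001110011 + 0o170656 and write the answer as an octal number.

0b1101000101100001110011 = 0o15054163 in octal.
Add column by column in base 8, right to left:
  3+6 = 1 carry 1
  6+5+1 = 4 carry 1
  1+6+1 = 0 carry 1
  4+0+1 = 5
  5+7 = 4 carry 1
  0+1+1 = 2
  5+0 = 5
  1+0 = 1

0o15245041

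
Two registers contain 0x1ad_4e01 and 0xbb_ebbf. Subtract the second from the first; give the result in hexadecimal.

0xf16242

Subtract column by column in base 16:
  1-f → 2 (borrow)
  0-b-1 → 4 (borrow)
  e-b-1 → 2
  4-e → 6 (borrow)
  d-b-1 → 1
  a-b → f (borrow)
  1-0-1 → 0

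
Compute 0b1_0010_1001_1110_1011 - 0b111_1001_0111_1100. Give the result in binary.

Subtract column by column in base 2:
  1-0 → 1
  1-0 → 1
  0-1 → 1 (borrow)
  1-1-1 → 1 (borrow)
  0-1-1 → 0 (borrow)
  1-1-1 → 1 (borrow)
  1-1-1 → 1 (borrow)
  1-0-1 → 0
  1-1 → 0
  0-0 → 0
  0-0 → 0
  1-1 → 0
  0-1 → 1 (borrow)
  1-1-1 → 1 (borrow)
  0-1-1 → 0 (borrow)
  0-0-1 → 1 (borrow)
  1-0-1 → 0

0b1011000001101111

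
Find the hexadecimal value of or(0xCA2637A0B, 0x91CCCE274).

0xDBEEFFA7F

OR each hex digit independently (no carries):
  C|9=D, A|1=B, 2|C=E, 6|C=E, 3|C=F, 7|E=F, A|2=A, 0|7=7, B|4=F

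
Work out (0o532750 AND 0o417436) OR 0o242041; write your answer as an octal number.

0o532750 AND 0o417436 = 0o412410.
Then OR with 0o242041.

0o652451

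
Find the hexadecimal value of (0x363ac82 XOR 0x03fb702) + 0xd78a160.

0x10d4bce0

First 0x363ac82 XOR 0x03fb702 = 0x35c1b80.
Add column by column in base 16, right to left:
  0+0 = 0
  8+6 = e
  b+1 = c
  1+a = b
  c+8 = 4 carry 1
  5+7+1 = d
  3+d = 0 carry 1
  final carry 1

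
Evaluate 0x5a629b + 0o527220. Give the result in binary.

0b10111010001000100101011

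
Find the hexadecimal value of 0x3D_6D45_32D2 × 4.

Multiply each base-16 digit by 4, carrying:
  2×4 = 8 → write 8
  D×4 = 52 → write 4 carry 3
  2×4+3 = 11 → write B
  3×4 = 12 → write C
  5×4 = 20 → write 4 carry 1
  4×4+1 = 17 → write 1 carry 1
  D×4+1 = 53 → write 5 carry 3
  6×4+3 = 27 → write B carry 1
  D×4+1 = 53 → write 5 carry 3
  3×4+3 = 15 → write F

0xF5B514CB48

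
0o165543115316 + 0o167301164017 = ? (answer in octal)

0o355044301335

Add column by column in base 8, right to left:
  6+7 = 5 carry 1
  1+1+1 = 3
  3+0 = 3
  5+4 = 1 carry 1
  1+6+1 = 0 carry 1
  1+1+1 = 3
  3+1 = 4
  4+0 = 4
  5+3 = 0 carry 1
  5+7+1 = 5 carry 1
  6+6+1 = 5 carry 1
  1+1+1 = 3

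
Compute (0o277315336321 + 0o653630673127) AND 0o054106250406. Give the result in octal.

Add column by column in base 8, right to left:
  1+7 = 0 carry 1
  2+2+1 = 5
  3+1 = 4
  6+3 = 1 carry 1
  3+7+1 = 3 carry 1
  3+6+1 = 2 carry 1
  5+0+1 = 6
  1+3 = 4
  3+6 = 1 carry 1
  7+3+1 = 3 carry 1
  7+5+1 = 5 carry 1
  2+6+1 = 1 carry 1
  final carry 1
Sum = 0o1153146231450; now AND with 0o054106250406:
  1&0=0, 1&0=0, 5&5=5, 3&4=0, 1&1=1, 4&0=0, 6&6=6, 2&2=2, 3&5=1, 1&0=0, 4&4=4, 5&0=0, 0&6=0

0o50106210400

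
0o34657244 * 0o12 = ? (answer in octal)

Multiply each base-8 digit by 10, carrying:
  4×10 = 40 → write 0 carry 5
  4×10+5 = 45 → write 5 carry 5
  2×10+5 = 25 → write 1 carry 3
  7×10+3 = 73 → write 1 carry 9
  5×10+9 = 59 → write 3 carry 7
  6×10+7 = 67 → write 3 carry 8
  4×10+8 = 48 → write 0 carry 6
  3×10+6 = 36 → write 4 carry 4
  remaining carry: 4

0o440331150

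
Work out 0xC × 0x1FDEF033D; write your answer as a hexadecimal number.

Multiply each base-16 digit by 12, carrying:
  D×12 = 156 → write C carry 9
  3×12+9 = 45 → write D carry 2
  3×12+2 = 38 → write 6 carry 2
  0×12+2 = 2 → write 2
  F×12 = 180 → write 4 carry 11
  E×12+11 = 179 → write 3 carry 11
  D×12+11 = 167 → write 7 carry 10
  F×12+10 = 190 → write E carry 11
  1×12+11 = 23 → write 7 carry 1
  remaining carry: 1

0x17E73426DC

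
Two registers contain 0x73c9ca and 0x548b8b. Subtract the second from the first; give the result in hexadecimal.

Subtract column by column in base 16:
  a-b → f (borrow)
  c-8-1 → 3
  9-b → e (borrow)
  c-8-1 → 3
  3-4 → f (borrow)
  7-5-1 → 1

0x1f3e3f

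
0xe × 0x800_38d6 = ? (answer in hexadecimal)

Multiply each base-16 digit by 14, carrying:
  6×14 = 84 → write 4 carry 5
  d×14+5 = 187 → write b carry 11
  8×14+11 = 123 → write b carry 7
  3×14+7 = 49 → write 1 carry 3
  0×14+3 = 3 → write 3
  0×14 = 0 → write 0
  8×14 = 112 → write 0 carry 7
  remaining carry: 7

0x70031bb4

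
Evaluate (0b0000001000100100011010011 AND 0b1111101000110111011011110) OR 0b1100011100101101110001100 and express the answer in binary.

0b0000001000100100011010011 AND 0b1111101000110111011011110 = 0b0000001000100100011010010.
Then OR with 0b1100011100101101110001100.

0b1100011100101101111011110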